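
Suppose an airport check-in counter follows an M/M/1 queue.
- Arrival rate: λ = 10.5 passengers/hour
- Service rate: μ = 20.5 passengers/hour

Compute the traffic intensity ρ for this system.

Server utilization: ρ = λ/μ
ρ = 10.5/20.5 = 0.5122
The server is busy 51.22% of the time.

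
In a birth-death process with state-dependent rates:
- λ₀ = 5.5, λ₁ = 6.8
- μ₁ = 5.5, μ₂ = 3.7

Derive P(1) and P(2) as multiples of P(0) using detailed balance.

Balance equations:
State 0: λ₀P₀ = μ₁P₁ → P₁ = (λ₀/μ₁)P₀ = (5.5/5.5)P₀ = 1.0000P₀
State 1: P₂ = (λ₀λ₁)/(μ₁μ₂)P₀ = (5.5×6.8)/(5.5×3.7)P₀ = 1.8378P₀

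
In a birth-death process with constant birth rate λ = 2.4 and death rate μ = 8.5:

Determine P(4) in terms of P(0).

For constant rates: P(n)/P(0) = (λ/μ)^n
P(4)/P(0) = (2.4/8.5)^4 = 0.28235^4 = 0.006356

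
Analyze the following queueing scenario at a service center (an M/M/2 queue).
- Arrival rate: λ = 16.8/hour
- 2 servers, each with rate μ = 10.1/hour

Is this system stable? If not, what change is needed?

Stability requires ρ = λ/(cμ) < 1
ρ = 16.8/(2 × 10.1) = 16.8/20.20 = 0.8317
Since 0.8317 < 1, the system is STABLE.
The servers are busy 83.17% of the time.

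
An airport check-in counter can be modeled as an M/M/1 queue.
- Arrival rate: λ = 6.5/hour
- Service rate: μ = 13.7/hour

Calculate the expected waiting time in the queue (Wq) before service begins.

First, compute utilization: ρ = λ/μ = 6.5/13.7 = 0.4745
For M/M/1: Wq = λ/(μ(μ-λ))
Wq = 6.5/(13.7 × (13.7-6.5))
Wq = 6.5/(13.7 × 7.20)
Wq = 0.06590 hours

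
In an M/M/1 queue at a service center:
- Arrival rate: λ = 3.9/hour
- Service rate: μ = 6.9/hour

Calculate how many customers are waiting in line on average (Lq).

ρ = λ/μ = 3.9/6.9 = 0.5652
For M/M/1: Lq = λ²/(μ(μ-λ))
Lq = 15.21/(6.9 × 3.00)
Lq = 0.7348 customers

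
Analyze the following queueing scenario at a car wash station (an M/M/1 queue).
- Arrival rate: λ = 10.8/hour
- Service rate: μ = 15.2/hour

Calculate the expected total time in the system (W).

First, compute utilization: ρ = λ/μ = 10.8/15.2 = 0.7105
For M/M/1: W = 1/(μ-λ)
W = 1/(15.2-10.8) = 1/4.40
W = 0.2273 hours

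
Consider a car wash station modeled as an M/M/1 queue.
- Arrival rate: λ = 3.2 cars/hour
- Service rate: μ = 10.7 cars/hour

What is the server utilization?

Server utilization: ρ = λ/μ
ρ = 3.2/10.7 = 0.2991
The server is busy 29.91% of the time.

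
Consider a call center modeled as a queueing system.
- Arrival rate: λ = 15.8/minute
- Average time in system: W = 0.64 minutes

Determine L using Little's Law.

Little's Law: L = λW
L = 15.8 × 0.64 = 10.1120 calls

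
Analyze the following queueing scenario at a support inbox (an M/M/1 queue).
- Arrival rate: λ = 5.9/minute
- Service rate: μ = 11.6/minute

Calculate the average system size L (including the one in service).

ρ = λ/μ = 5.9/11.6 = 0.5086
For M/M/1: L = λ/(μ-λ)
L = 5.9/(11.6-5.9) = 5.9/5.70
L = 1.0351 emails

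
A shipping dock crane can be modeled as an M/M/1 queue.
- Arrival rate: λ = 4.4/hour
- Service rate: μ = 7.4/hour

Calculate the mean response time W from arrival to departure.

First, compute utilization: ρ = λ/μ = 4.4/7.4 = 0.5946
For M/M/1: W = 1/(μ-λ)
W = 1/(7.4-4.4) = 1/3.00
W = 0.3333 hours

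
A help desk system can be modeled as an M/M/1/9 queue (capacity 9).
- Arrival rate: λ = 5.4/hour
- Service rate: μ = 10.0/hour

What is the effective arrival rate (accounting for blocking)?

ρ = λ/μ = 5.4/10.0 = 0.5400
P₀ = (1-ρ)/(1-ρ^(K+1)) = (1-0.5400)/(1-0.5400^10) = 0.4600/0.9979 = 0.4610
P_K = P₀×ρ^K = 0.4610 × 0.5400^9 = 0.4610 × 0.003904 = 0.001800
λ_eff = λ(1-P_K) = 5.4 × (1 - 0.001800) = 5.4 × 0.9982 = 5.3903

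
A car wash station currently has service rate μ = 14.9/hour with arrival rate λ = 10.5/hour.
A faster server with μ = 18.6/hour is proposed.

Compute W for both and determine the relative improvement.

System 1: ρ₁ = 10.5/14.9 = 0.7047, W₁ = 1/(14.9-10.5) = 0.22727
System 2: ρ₂ = 10.5/18.6 = 0.5645, W₂ = 1/(18.6-10.5) = 0.12346
Improvement: (W₁-W₂)/W₁ = (0.22727-0.12346)/0.22727 = 45.68%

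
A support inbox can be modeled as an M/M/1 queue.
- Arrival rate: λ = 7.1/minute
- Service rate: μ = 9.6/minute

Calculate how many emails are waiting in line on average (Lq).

ρ = λ/μ = 7.1/9.6 = 0.7396
For M/M/1: Lq = λ²/(μ(μ-λ))
Lq = 50.41/(9.6 × 2.50)
Lq = 2.1004 emails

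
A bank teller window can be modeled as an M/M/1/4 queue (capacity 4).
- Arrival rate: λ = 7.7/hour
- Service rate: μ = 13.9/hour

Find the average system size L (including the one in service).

ρ = λ/μ = 7.7/13.9 = 0.553957
P₀ = (1-ρ)/(1-ρ^(K+1)) = (1-0.553957)/(1-0.553957^5) = 0.4460/0.9478 = 0.4706
P_K = P₀×ρ^K = 0.47059 × 0.553957^4 = 0.47059 × 0.094168 = 0.04431
L = ρ[1 - (K+1)ρ^K + Kρ^(K+1)] / [(1-ρ)(1-ρ^(K+1))]
L = 0.553957 × (1 - 5×0.09417 + 4×0.05217) / ((1 - 0.553957) × (1 - 0.05217)) = 0.9668 transactions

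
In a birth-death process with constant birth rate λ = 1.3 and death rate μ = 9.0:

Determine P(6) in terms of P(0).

For constant rates: P(n)/P(0) = (λ/μ)^n
P(6)/P(0) = (1.3/9.0)^6 = 0.144444^6 = 0.000009082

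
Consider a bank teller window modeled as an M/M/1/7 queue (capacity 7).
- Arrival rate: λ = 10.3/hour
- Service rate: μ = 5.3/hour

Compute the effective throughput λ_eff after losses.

ρ = λ/μ = 10.3/5.3 = 1.943396
P₀ = (1-ρ)/(1-ρ^(K+1)) = (1-1.943396)/(1-1.943396^8) = -0.9434/-202.4653 = 0.004660
P_K = P₀×ρ^K = 0.0046595 × 1.943396^7 = 0.0046595 × 104.6958 = 0.4878
λ_eff = λ(1-P_K) = 10.3 × (1 - 0.487835) = 10.3 × 0.512165 = 5.2753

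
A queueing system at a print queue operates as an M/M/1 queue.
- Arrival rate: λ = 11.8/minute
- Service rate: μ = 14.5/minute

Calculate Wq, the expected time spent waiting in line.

First, compute utilization: ρ = λ/μ = 11.8/14.5 = 0.8138
For M/M/1: Wq = λ/(μ(μ-λ))
Wq = 11.8/(14.5 × (14.5-11.8))
Wq = 11.8/(14.5 × 2.70)
Wq = 0.3014 minutes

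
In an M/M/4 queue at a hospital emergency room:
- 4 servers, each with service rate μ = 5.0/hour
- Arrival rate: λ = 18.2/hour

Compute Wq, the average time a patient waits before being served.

Traffic intensity: ρ = λ/(cμ) = 18.2/(4×5.0) = 0.9100
Since ρ = 0.9100 < 1, system is stable.
Offered load a = λ/μ = cρ = 18.2/5.0 = 3.6400
P₀ = [ Σₙ₌₀^3 aⁿ/n! + a^4/(4!(1-ρ)) ]⁻¹
Σ = a^0/0! + a^1/1! + a^2/2! + a^3/3! = 1.0000 + 3.6400 + 6.6248 + 8.0381 = 19.3029
a^4/(4!(1-ρ)) = 175.5519/(24 × 0.09000) = 81.2740
P₀ = 1/(19.3029 + 81.2740) = 0.009943
Lq = P₀·a^4·ρ / (4!(1-ρ)²) = 0.00994264 × 175.5519 × 0.910000 / (24 × 0.00810000) = 8.1706
Wq = Lq/λ = 8.1706/18.2 = 0.4489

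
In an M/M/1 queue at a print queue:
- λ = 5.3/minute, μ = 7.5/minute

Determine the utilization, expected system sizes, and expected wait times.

Step 1: ρ = λ/μ = 5.3/7.5 = 0.7067
Step 2: L = λ/(μ-λ) = 5.3/2.20 = 2.4091
Step 3: Lq = λ²/(μ(μ-λ)) = 28.09/(7.5×2.20) = 1.7024
Step 4: W = 1/(μ-λ) = 1/2.20 = 0.45455
Step 5: Wq = λ/(μ(μ-λ)) = 5.3/(7.5×2.20) = 0.3212
Step 6: P(0) = 1-ρ = 0.2933
Verify: L = λW = 5.3×0.45455 = 2.4091 ✔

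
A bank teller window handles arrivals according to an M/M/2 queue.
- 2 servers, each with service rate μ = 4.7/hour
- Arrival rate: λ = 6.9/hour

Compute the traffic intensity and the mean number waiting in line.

Traffic intensity: ρ = λ/(cμ) = 6.9/(2×4.7) = 0.7340
Since ρ = 0.7340 < 1, system is stable.
Offered load a = λ/μ = cρ = 6.9/4.7 = 1.4681
P₀ = [ Σₙ₌₀^1 aⁿ/n! + a^2/(2!(1-ρ)) ]⁻¹
Σ = a^0/0! + a^1/1! = 1.0000 + 1.4681 = 2.4681
a^2/(2!(1-ρ)) = 2.1553/(2 × 0.26596) = 4.0519
P₀ = 1/(2.4681 + 4.0519) = 0.1534
Lq = P₀·a^2·ρ / (2!(1-ρ)²) = 0.15337 × 2.1553 × 0.73404 / (2 × 0.070733) = 1.7152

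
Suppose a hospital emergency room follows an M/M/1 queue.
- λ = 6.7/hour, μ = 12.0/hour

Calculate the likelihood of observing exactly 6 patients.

ρ = λ/μ = 6.7/12.0 = 0.5583
P(n) = (1-ρ)ρⁿ
P(6) = (1-0.5583) × 0.5583^6
P(6) = 0.44170 × 0.030283
P(6) = 0.01338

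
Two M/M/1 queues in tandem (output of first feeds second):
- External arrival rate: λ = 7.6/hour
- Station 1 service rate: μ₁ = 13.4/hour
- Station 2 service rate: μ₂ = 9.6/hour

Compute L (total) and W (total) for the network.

By Jackson's theorem, each station behaves as independent M/M/1.
Station 1: ρ₁ = 7.6/13.4 = 0.5672, L₁ = ρ₁/(1-ρ₁) = λ/(μ₁-λ) = 7.6/5.80 = 1.3103
Station 2: ρ₂ = 7.6/9.6 = 0.7917, L₂ = ρ₂/(1-ρ₂) = λ/(μ₂-λ) = 7.6/2.00 = 3.8000
Total: L = L₁ + L₂ = 1.3103 + 3.8000 = 5.1103
W = L/λ = 5.1103/7.6 = 0.6724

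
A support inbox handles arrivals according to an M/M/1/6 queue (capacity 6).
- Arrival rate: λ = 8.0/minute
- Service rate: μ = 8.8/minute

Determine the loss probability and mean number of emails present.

ρ = λ/μ = 8.0/8.8 = 0.90909
P₀ = (1-ρ)/(1-ρ^(K+1)) = (1-0.90909)/(1-0.90909^7) = 0.090910/0.48685 = 0.1867
P_K = P₀×ρ^K = 0.1867 × 0.90909^6 = 0.1867 × 0.5645 = 0.1054
Blocking probability P_6 = 0.1054 (10.54%)
L = ρ[1 - (K+1)ρ^K + Kρ^(K+1)] / [(1-ρ)(1-ρ^(K+1))]
L = 0.90909 × (1 - 7×0.564471 + 6×0.513155) / ((1 - 0.90909) × (1 - 0.513155)) = 2.6216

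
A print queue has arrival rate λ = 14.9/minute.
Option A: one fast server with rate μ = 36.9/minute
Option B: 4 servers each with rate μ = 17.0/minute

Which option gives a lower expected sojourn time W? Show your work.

Option A: single server μ = 36.9 (M/M/1)
  ρ_A = 14.9/36.9 = 0.4038
  W_A = 1/(μ-λ) = 1/(36.9-14.9) = 1/22.00 = 0.04545

Option B: 4 servers μ = 17.0 (M/M/4)
  ρ_B = λ/(cμ) = 14.9/(4×17.0) = 0.2191
  Offered load a = λ/μ = cρ = 14.9/17.0 = 0.8765
  P₀ = [ Σₙ₌₀^3 aⁿ/n! + a^4/(4!(1-ρ)) ]⁻¹
  Σ = a^0/0! + a^1/1! + a^2/2! + a^3/3! = 1.0000 + 0.8765 + 0.3841 + 0.1122 = 2.3728
  a^4/(4!(1-ρ)) = 0.5901/(24 × 0.7809) = 0.03149
  P₀ = 1/(2.3728 + 0.03149) = 0.4159
  Lq = P₀·a^4·ρ / (4!(1-ρ)²) = 0.41593 × 0.59013 × 0.21912 / (24 × 0.60978) = 0.003675
  Wq_B = Lq/λ = 0.003675/14.9 = 0.0002466
  W_B = Wq_B + 1/μ = 0.0002466 + 0.05882 = 0.05907

Since W_A = 0.04545 < W_B = 0.05907, Option A (single fast server) has the shorter time in system.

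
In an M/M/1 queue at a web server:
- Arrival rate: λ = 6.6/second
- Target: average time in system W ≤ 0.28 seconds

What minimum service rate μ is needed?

For M/M/1: W = 1/(μ-λ)
Need W ≤ 0.28, so 1/(μ-λ) ≤ 0.28
μ - λ ≥ 1/0.28 = 3.5714
μ ≥ 6.6 + 3.5714 = 10.1714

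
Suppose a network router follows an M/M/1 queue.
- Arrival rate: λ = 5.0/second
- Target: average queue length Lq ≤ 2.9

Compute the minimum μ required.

For M/M/1: Lq = λ²/(μ(μ-λ))
Need Lq ≤ 2.9, i.e. μ(μ-λ) ≥ λ²/2.9
μ² - 5.0μ - 25.00/2.9 ≥ 0  →  μ² - 5.0μ - 8.6207 ≥ 0
Quadratic formula (positive root): μ = [λ + √(λ² + 4×8.6207)]/2
Discriminant: 25.00 + 4×8.6207 = 59.4828, √59.4828 = 7.7125
μ ≥ (5.0 + 7.7125)/2 = 6.3563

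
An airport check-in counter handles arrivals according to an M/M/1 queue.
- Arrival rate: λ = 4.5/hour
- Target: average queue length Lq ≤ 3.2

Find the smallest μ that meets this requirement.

For M/M/1: Lq = λ²/(μ(μ-λ))
Need Lq ≤ 3.2, i.e. μ(μ-λ) ≥ λ²/3.2
μ² - 4.5μ - 20.25/3.2 ≥ 0  →  μ² - 4.5μ - 6.32812 ≥ 0
Quadratic formula (positive root): μ = [λ + √(λ² + 4×6.32812)]/2
Discriminant: 20.25 + 4×6.32812 = 45.5625, √45.5625 = 6.7500
μ ≥ (4.5 + 6.7500)/2 = 5.6250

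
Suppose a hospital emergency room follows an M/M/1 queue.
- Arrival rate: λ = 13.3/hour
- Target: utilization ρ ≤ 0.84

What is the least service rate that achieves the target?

ρ = λ/μ, so μ = λ/ρ
μ ≥ 13.3/0.84 = 15.8333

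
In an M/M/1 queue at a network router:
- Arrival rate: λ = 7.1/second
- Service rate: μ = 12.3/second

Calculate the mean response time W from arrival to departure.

First, compute utilization: ρ = λ/μ = 7.1/12.3 = 0.5772
For M/M/1: W = 1/(μ-λ)
W = 1/(12.3-7.1) = 1/5.20
W = 0.1923 seconds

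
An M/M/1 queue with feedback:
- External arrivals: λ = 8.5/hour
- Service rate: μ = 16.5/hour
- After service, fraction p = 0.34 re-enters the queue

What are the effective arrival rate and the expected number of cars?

Effective arrival rate: λ_eff = λ/(1-p) = 8.5/(1-0.34) = 8.5/0.66 = 12.8788
ρ = λ_eff/μ = 12.8788/16.5 = 0.780533
L = ρ/(1-ρ) = 0.780533/(1-0.780533) = 3.5565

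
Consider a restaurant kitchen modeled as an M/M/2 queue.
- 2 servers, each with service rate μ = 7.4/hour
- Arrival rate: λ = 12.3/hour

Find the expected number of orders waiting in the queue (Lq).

Traffic intensity: ρ = λ/(cμ) = 12.3/(2×7.4) = 0.8311
Since ρ = 0.8311 < 1, system is stable.
Offered load a = λ/μ = cρ = 12.3/7.4 = 1.6622
P₀ = [ Σₙ₌₀^1 aⁿ/n! + a^2/(2!(1-ρ)) ]⁻¹
Σ = a^0/0! + a^1/1! = 1.0000 + 1.6622 = 2.6622
a^2/(2!(1-ρ)) = 2.7628/(2 × 0.16892) = 8.1778
P₀ = 1/(2.6622 + 8.1778) = 0.09225
Lq = P₀·a^2·ρ / (2!(1-ρ)²) = 0.092251 × 2.7628 × 0.83108 / (2 × 0.028534) = 3.7117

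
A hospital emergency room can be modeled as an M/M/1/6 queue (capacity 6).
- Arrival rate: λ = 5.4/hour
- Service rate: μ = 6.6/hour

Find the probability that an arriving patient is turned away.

ρ = λ/μ = 5.4/6.6 = 0.81818
P₀ = (1-ρ)/(1-ρ^(K+1)) = (1-0.81818)/(1-0.81818^7) = 0.18182/0.75456 = 0.2410
P_K = P₀×ρ^K = 0.24096 × 0.81818^6 = 0.24096 × 0.29998 = 0.07228
Blocking probability = 7.23%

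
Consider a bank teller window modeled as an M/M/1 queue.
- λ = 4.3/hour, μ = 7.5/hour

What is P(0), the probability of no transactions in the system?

ρ = λ/μ = 4.3/7.5 = 0.5733
P(0) = 1 - ρ = 1 - 0.5733 = 0.4267
The server is idle 42.67% of the time.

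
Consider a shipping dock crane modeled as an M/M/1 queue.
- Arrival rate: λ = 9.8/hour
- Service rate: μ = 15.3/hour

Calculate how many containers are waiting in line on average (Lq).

ρ = λ/μ = 9.8/15.3 = 0.6405
For M/M/1: Lq = λ²/(μ(μ-λ))
Lq = 96.04/(15.3 × 5.50)
Lq = 1.1413 containers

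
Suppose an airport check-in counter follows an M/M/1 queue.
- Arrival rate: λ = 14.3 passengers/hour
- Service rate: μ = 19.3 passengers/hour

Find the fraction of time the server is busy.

Server utilization: ρ = λ/μ
ρ = 14.3/19.3 = 0.7409
The server is busy 74.09% of the time.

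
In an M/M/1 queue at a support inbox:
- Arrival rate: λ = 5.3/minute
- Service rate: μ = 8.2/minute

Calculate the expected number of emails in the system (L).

ρ = λ/μ = 5.3/8.2 = 0.6463
For M/M/1: L = λ/(μ-λ)
L = 5.3/(8.2-5.3) = 5.3/2.90
L = 1.8276 emails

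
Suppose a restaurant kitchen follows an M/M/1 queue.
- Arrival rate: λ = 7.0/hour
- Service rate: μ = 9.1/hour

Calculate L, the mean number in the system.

ρ = λ/μ = 7.0/9.1 = 0.7692
For M/M/1: L = λ/(μ-λ)
L = 7.0/(9.1-7.0) = 7.0/2.10
L = 3.3333 orders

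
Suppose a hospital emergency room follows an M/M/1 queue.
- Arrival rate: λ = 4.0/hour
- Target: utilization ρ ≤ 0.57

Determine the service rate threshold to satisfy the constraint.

ρ = λ/μ, so μ = λ/ρ
μ ≥ 4.0/0.57 = 7.0175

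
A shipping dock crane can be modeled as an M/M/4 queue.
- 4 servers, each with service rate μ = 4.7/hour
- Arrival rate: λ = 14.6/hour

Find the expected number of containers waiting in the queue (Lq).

Traffic intensity: ρ = λ/(cμ) = 14.6/(4×4.7) = 0.7766
Since ρ = 0.7766 < 1, system is stable.
Offered load a = λ/μ = cρ = 14.6/4.7 = 3.1064
P₀ = [ Σₙ₌₀^3 aⁿ/n! + a^4/(4!(1-ρ)) ]⁻¹
Σ = a^0/0! + a^1/1! + a^2/2! + a^3/3! = 1.0000 + 3.1064 + 4.8248 + 4.9959 = 13.9271
a^4/(4!(1-ρ)) = 93.1151/(24 × 0.223404) = 17.3667
P₀ = 1/(13.9271 + 17.3667) = 0.03196
Lq = P₀·a^4·ρ / (4!(1-ρ)²) = 0.0319552 × 93.1151 × 0.776596 / (24 × 0.0499095) = 1.9291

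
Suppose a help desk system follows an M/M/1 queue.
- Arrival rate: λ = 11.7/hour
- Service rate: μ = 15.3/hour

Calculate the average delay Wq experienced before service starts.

First, compute utilization: ρ = λ/μ = 11.7/15.3 = 0.7647
For M/M/1: Wq = λ/(μ(μ-λ))
Wq = 11.7/(15.3 × (15.3-11.7))
Wq = 11.7/(15.3 × 3.60)
Wq = 0.2124 hours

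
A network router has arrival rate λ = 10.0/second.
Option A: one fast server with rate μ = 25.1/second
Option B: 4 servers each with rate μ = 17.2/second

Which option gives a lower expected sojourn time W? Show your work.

Option A: single server μ = 25.1 (M/M/1)
  ρ_A = 10.0/25.1 = 0.3984
  W_A = 1/(μ-λ) = 1/(25.1-10.0) = 1/15.10 = 0.06623

Option B: 4 servers μ = 17.2 (M/M/4)
  ρ_B = λ/(cμ) = 10.0/(4×17.2) = 0.1453
  Offered load a = λ/μ = cρ = 10.0/17.2 = 0.5814
  P₀ = [ Σₙ₌₀^3 aⁿ/n! + a^4/(4!(1-ρ)) ]⁻¹
  Σ = a^0/0! + a^1/1! + a^2/2! + a^3/3! = 1.0000 + 0.5814 + 0.1690 + 0.03275 = 1.7832
  a^4/(4!(1-ρ)) = 0.114258/(24 × 0.854651) = 0.005570
  P₀ = 1/(1.78316 + 0.00557040) = 0.5591
  Lq = P₀·a^4·ρ / (4!(1-ρ)²) = 0.55906 × 0.11426 × 0.14535 / (24 × 0.73043) = 0.0005296
  Wq_B = Lq/λ = 0.0005296/10.0 = 0.00005296
  W_B = Wq_B + 1/μ = 0.00005296 + 0.05814 = 0.05819

Since W_B = 0.05819 < W_A = 0.06623, Option B (multiple servers) has the shorter time in system.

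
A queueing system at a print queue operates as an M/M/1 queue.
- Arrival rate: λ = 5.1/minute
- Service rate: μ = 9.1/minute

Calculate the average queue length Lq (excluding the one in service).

ρ = λ/μ = 5.1/9.1 = 0.5604
For M/M/1: Lq = λ²/(μ(μ-λ))
Lq = 26.01/(9.1 × 4.00)
Lq = 0.7146 jobs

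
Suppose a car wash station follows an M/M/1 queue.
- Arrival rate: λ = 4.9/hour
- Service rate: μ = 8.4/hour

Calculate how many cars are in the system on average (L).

ρ = λ/μ = 4.9/8.4 = 0.5833
For M/M/1: L = λ/(μ-λ)
L = 4.9/(8.4-4.9) = 4.9/3.50
L = 1.4000 cars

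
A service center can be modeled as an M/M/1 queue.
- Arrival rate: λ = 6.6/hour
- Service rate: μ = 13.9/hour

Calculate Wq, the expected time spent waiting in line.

First, compute utilization: ρ = λ/μ = 6.6/13.9 = 0.4748
For M/M/1: Wq = λ/(μ(μ-λ))
Wq = 6.6/(13.9 × (13.9-6.6))
Wq = 6.6/(13.9 × 7.30)
Wq = 0.06504 hours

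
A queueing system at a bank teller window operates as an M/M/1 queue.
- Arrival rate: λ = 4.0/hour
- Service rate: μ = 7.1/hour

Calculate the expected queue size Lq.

ρ = λ/μ = 4.0/7.1 = 0.5634
For M/M/1: Lq = λ²/(μ(μ-λ))
Lq = 16.00/(7.1 × 3.10)
Lq = 0.7269 transactions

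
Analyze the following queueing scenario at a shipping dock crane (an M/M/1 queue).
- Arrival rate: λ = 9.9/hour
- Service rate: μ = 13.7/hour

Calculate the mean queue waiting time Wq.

First, compute utilization: ρ = λ/μ = 9.9/13.7 = 0.7226
For M/M/1: Wq = λ/(μ(μ-λ))
Wq = 9.9/(13.7 × (13.7-9.9))
Wq = 9.9/(13.7 × 3.80)
Wq = 0.1902 hours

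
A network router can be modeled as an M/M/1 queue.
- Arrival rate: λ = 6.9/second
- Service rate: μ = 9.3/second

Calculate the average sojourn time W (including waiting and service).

First, compute utilization: ρ = λ/μ = 6.9/9.3 = 0.7419
For M/M/1: W = 1/(μ-λ)
W = 1/(9.3-6.9) = 1/2.40
W = 0.4167 seconds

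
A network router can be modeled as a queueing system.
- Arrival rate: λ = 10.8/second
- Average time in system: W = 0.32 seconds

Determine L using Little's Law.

Little's Law: L = λW
L = 10.8 × 0.32 = 3.4560 packets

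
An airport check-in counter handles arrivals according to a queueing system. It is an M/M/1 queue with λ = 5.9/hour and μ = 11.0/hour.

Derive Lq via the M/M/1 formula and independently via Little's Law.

Method 1 (direct): Lq = λ²/(μ(μ-λ)) = 34.81/(11.0 × 5.10) = 0.6205

Method 2 (Little's Law):
W = 1/(μ-λ) = 1/5.10 = 0.19608
Wq = W - 1/μ = 0.19608 - 0.090909 = 0.10517
Lq = λWq = 5.9 × 0.10517 = 0.6205 ✔ (matches Method 1)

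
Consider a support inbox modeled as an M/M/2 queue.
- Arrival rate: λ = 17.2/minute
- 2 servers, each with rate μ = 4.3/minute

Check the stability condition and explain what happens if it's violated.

Stability requires ρ = λ/(cμ) < 1
ρ = 17.2/(2 × 4.3) = 17.2/8.60 = 2.0000
Since 2.0000 ≥ 1, the system is UNSTABLE.
Need c > λ/μ = 17.2/4.3 = 4.00.
Minimum servers needed: c = 5.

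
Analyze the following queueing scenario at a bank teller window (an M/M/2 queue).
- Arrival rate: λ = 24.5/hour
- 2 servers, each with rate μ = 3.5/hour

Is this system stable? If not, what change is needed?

Stability requires ρ = λ/(cμ) < 1
ρ = 24.5/(2 × 3.5) = 24.5/7.00 = 3.5000
Since 3.5000 ≥ 1, the system is UNSTABLE.
Need c > λ/μ = 24.5/3.5 = 7.00.
Minimum servers needed: c = 8.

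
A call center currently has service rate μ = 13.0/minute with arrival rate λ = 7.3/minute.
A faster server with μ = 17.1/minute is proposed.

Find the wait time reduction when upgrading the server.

System 1: ρ₁ = 7.3/13.0 = 0.5615, W₁ = 1/(13.0-7.3) = 0.17544
System 2: ρ₂ = 7.3/17.1 = 0.4269, W₂ = 1/(17.1-7.3) = 0.10204
Improvement: (W₁-W₂)/W₁ = (0.17544-0.10204)/0.17544 = 41.84%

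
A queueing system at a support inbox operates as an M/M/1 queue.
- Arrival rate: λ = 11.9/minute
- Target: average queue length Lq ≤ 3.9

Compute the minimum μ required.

For M/M/1: Lq = λ²/(μ(μ-λ))
Need Lq ≤ 3.9, i.e. μ(μ-λ) ≥ λ²/3.9
μ² - 11.9μ - 141.61/3.9 ≥ 0  →  μ² - 11.9μ - 36.31026 ≥ 0
Quadratic formula (positive root): μ = [λ + √(λ² + 4×36.31026)]/2
Discriminant: 141.61 + 4×36.31026 = 286.8510, √286.8510 = 16.93668
μ ≥ (11.9 + 16.93668)/2 = 14.4183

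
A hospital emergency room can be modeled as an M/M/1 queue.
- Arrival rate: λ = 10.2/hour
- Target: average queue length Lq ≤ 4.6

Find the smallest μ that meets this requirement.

For M/M/1: Lq = λ²/(μ(μ-λ))
Need Lq ≤ 4.6, i.e. μ(μ-λ) ≥ λ²/4.6
μ² - 10.2μ - 104.04/4.6 ≥ 0  →  μ² - 10.2μ - 22.6174 ≥ 0
Quadratic formula (positive root): μ = [λ + √(λ² + 4×22.6174)]/2
Discriminant: 104.04 + 4×22.6174 = 194.5096, √194.5096 = 13.9467
μ ≥ (10.2 + 13.9467)/2 = 12.0733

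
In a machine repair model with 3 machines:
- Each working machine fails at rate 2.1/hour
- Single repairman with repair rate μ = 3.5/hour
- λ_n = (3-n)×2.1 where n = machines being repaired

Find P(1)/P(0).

P(1)/P(0) = ∏_{i=0}^{1-1} λ_i/μ_{i+1}
= (3-0)×2.1/3.5
= 1.8000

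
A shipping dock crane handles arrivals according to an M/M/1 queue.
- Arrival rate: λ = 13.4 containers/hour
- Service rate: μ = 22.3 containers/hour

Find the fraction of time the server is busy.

Server utilization: ρ = λ/μ
ρ = 13.4/22.3 = 0.6009
The server is busy 60.09% of the time.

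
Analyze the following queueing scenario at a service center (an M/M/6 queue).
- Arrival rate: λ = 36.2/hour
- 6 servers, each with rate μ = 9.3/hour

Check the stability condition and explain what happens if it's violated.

Stability requires ρ = λ/(cμ) < 1
ρ = 36.2/(6 × 9.3) = 36.2/55.80 = 0.6487
Since 0.6487 < 1, the system is STABLE.
The servers are busy 64.87% of the time.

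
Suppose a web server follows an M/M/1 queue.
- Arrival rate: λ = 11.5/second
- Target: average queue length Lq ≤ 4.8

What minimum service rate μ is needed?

For M/M/1: Lq = λ²/(μ(μ-λ))
Need Lq ≤ 4.8, i.e. μ(μ-λ) ≥ λ²/4.8
μ² - 11.5μ - 132.25/4.8 ≥ 0  →  μ² - 11.5μ - 27.55208 ≥ 0
Quadratic formula (positive root): μ = [λ + √(λ² + 4×27.55208)]/2
Discriminant: 132.25 + 4×27.55208 = 242.4583, √242.4583 = 15.57107
μ ≥ (11.5 + 15.57107)/2 = 13.5355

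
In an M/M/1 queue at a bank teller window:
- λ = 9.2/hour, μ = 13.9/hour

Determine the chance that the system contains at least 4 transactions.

ρ = λ/μ = 9.2/13.9 = 0.6619
P(N ≥ n) = ρⁿ
P(N ≥ 4) = 0.6619^4
P(N ≥ 4) = 0.1919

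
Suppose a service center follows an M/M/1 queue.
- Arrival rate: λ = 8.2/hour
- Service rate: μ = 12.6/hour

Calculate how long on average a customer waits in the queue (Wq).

First, compute utilization: ρ = λ/μ = 8.2/12.6 = 0.6508
For M/M/1: Wq = λ/(μ(μ-λ))
Wq = 8.2/(12.6 × (12.6-8.2))
Wq = 8.2/(12.6 × 4.40)
Wq = 0.1479 hours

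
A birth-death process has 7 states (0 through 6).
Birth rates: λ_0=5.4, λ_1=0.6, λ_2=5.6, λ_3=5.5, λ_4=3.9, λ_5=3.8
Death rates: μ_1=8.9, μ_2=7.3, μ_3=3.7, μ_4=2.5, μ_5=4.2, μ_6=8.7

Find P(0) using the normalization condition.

Ratios P(n)/P(0) = (λ₀···λₙ₋₁)/(μ₁···μₙ):
P(1)/P(0) = (5.4)/(8.9) = 0.6067
P(2)/P(0) = (5.4×0.6)/(8.9×7.3) = 0.04987
P(3)/P(0) = (5.4×0.6×5.6)/(8.9×7.3×3.7) = 0.07548
P(4)/P(0) = (5.4×0.6×5.6×5.5)/(8.9×7.3×3.7×2.5) = 0.1661
P(5)/P(0) = (5.4×0.6×5.6×5.5×3.9)/(8.9×7.3×3.7×2.5×4.2) = 0.1542
P(6)/P(0) = (5.4×0.6×5.6×5.5×3.9×3.8)/(8.9×7.3×3.7×2.5×4.2×8.7) = 0.06735

Normalization: ∑ P(n) = 1
P(0) × (1.0000 + 0.6067 + 0.04987 + 0.07548 + 0.1661 + 0.1542 + 0.06735) = 1
P(0) × 2.1197 = 1
P(0) = 1/2.1197 = 0.4718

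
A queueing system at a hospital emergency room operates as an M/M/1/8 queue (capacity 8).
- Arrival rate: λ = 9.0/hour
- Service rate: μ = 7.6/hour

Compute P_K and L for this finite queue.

ρ = λ/μ = 9.0/7.6 = 1.1842
P₀ = (1-ρ)/(1-ρ^(K+1)) = (1-1.1842)/(1-1.1842^9) = -0.1842/-3.5796 = 0.05146
P_K = P₀×ρ^K = 0.05146 × 1.1842^8 = 0.05146 × 3.8672 = 0.1990
Blocking probability P_8 = 0.1990 (19.90%)
L = ρ[1 - (K+1)ρ^K + Kρ^(K+1)] / [(1-ρ)(1-ρ^(K+1))]
L = 1.1842 × (1 - 9×3.867234 + 8×4.579579) / ((1 - 1.1842) × (1 - 4.579579)) = 5.0854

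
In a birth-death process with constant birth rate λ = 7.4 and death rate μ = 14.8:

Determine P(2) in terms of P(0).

For constant rates: P(n)/P(0) = (λ/μ)^n
P(2)/P(0) = (7.4/14.8)^2 = 0.5000^2 = 0.2500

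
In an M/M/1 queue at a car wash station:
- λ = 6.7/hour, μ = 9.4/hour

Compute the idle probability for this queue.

ρ = λ/μ = 6.7/9.4 = 0.7128
P(0) = 1 - ρ = 1 - 0.7128 = 0.2872
The server is idle 28.72% of the time.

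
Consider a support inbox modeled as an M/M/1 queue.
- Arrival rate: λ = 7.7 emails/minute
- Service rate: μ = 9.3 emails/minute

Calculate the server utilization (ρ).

Server utilization: ρ = λ/μ
ρ = 7.7/9.3 = 0.8280
The server is busy 82.80% of the time.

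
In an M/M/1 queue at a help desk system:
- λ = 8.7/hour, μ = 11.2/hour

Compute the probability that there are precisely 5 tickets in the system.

ρ = λ/μ = 8.7/11.2 = 0.7768
P(n) = (1-ρ)ρⁿ
P(5) = (1-0.7768) × 0.7768^5
P(5) = 0.22320 × 0.28284
P(5) = 0.06313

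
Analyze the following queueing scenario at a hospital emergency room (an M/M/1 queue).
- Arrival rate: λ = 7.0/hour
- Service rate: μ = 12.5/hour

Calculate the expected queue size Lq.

ρ = λ/μ = 7.0/12.5 = 0.5600
For M/M/1: Lq = λ²/(μ(μ-λ))
Lq = 49.00/(12.5 × 5.50)
Lq = 0.7127 patients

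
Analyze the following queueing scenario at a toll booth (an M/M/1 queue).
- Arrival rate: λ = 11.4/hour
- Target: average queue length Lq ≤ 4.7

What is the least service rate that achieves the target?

For M/M/1: Lq = λ²/(μ(μ-λ))
Need Lq ≤ 4.7, i.e. μ(μ-λ) ≥ λ²/4.7
μ² - 11.4μ - 129.96/4.7 ≥ 0  →  μ² - 11.4μ - 27.651064 ≥ 0
Quadratic formula (positive root): μ = [λ + √(λ² + 4×27.651064)]/2
Discriminant: 129.96 + 4×27.651064 = 240.56426, √240.56426 = 15.51013
μ ≥ (11.4 + 15.51013)/2 = 13.4551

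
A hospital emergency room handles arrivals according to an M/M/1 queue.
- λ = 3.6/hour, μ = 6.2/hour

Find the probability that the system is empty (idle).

ρ = λ/μ = 3.6/6.2 = 0.5806
P(0) = 1 - ρ = 1 - 0.5806 = 0.4194
The server is idle 41.94% of the time.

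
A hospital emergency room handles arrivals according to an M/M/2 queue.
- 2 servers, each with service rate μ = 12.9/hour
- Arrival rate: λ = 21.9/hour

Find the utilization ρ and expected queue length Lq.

Traffic intensity: ρ = λ/(cμ) = 21.9/(2×12.9) = 0.8488
Since ρ = 0.8488 < 1, system is stable.
Offered load a = λ/μ = cρ = 21.9/12.9 = 1.6977
P₀ = [ Σₙ₌₀^1 aⁿ/n! + a^2/(2!(1-ρ)) ]⁻¹
Σ = a^0/0! + a^1/1! = 1.0000 + 1.6977 = 2.6977
a^2/(2!(1-ρ)) = 2.88210/(2 × 0.151163) = 9.5331
P₀ = 1/(2.6977 + 9.5331) = 0.08176
Lq = P₀·a^2·ρ / (2!(1-ρ)²) = 0.0817610 × 2.88210 × 0.848837 / (2 × 0.0228502) = 4.3768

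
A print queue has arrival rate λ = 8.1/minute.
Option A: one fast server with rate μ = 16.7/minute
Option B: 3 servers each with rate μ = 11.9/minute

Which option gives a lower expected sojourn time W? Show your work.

Option A: single server μ = 16.7 (M/M/1)
  ρ_A = 8.1/16.7 = 0.4850
  W_A = 1/(μ-λ) = 1/(16.7-8.1) = 1/8.60 = 0.1163

Option B: 3 servers μ = 11.9 (M/M/3)
  ρ_B = λ/(cμ) = 8.1/(3×11.9) = 0.2269
  Offered load a = λ/μ = cρ = 8.1/11.9 = 0.6807
  P₀ = [ Σₙ₌₀^2 aⁿ/n! + a^3/(3!(1-ρ)) ]⁻¹
  Σ = a^0/0! + a^1/1! + a^2/2! = 1.0000 + 0.68067 + 0.23166 = 1.9123
  a^3/(3!(1-ρ)) = 0.3154/(6 × 0.7731) = 0.06799
  P₀ = 1/(1.9123 + 0.06799) = 0.5050
  Lq = P₀·a^3·ρ / (3!(1-ρ)²) = 0.5050 × 0.3154 × 0.2269 / (6 × 0.5977) = 0.01008
  Wq_B = Lq/λ = 0.0100754/8.1 = 0.0012439
  W_B = Wq_B + 1/μ = 0.0012439 + 0.084034 = 0.08528

Since W_B = 0.08528 < W_A = 0.1163, Option B (multiple servers) has the shorter time in system.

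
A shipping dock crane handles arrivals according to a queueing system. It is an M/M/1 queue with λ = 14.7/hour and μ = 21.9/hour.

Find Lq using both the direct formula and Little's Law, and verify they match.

Method 1 (direct): Lq = λ²/(μ(μ-λ)) = 216.09/(21.9 × 7.20) = 1.3704

Method 2 (Little's Law):
W = 1/(μ-λ) = 1/7.20 = 0.138889
Wq = W - 1/μ = 0.138889 - 0.0456621 = 0.093227
Lq = λWq = 14.7 × 0.093227 = 1.3704 ✔ (matches Method 1)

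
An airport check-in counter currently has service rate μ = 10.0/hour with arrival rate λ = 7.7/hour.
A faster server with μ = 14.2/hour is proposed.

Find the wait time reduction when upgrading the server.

System 1: ρ₁ = 7.7/10.0 = 0.7700, W₁ = 1/(10.0-7.7) = 0.434783
System 2: ρ₂ = 7.7/14.2 = 0.5423, W₂ = 1/(14.2-7.7) = 0.153846
Improvement: (W₁-W₂)/W₁ = (0.434783-0.153846)/0.434783 = 64.62%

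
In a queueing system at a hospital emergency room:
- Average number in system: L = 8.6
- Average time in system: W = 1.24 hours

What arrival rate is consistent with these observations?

Little's Law: L = λW, so λ = L/W
λ = 8.6/1.24 = 6.9355 patients/hour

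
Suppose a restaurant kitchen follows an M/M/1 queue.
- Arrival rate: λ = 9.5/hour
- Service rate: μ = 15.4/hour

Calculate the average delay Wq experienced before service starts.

First, compute utilization: ρ = λ/μ = 9.5/15.4 = 0.6169
For M/M/1: Wq = λ/(μ(μ-λ))
Wq = 9.5/(15.4 × (15.4-9.5))
Wq = 9.5/(15.4 × 5.90)
Wq = 0.1046 hours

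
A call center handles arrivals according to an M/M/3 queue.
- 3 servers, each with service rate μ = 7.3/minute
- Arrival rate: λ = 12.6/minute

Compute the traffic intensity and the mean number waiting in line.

Traffic intensity: ρ = λ/(cμ) = 12.6/(3×7.3) = 0.5753
Since ρ = 0.5753 < 1, system is stable.
Offered load a = λ/μ = cρ = 12.6/7.3 = 1.7260
P₀ = [ Σₙ₌₀^2 aⁿ/n! + a^3/(3!(1-ρ)) ]⁻¹
Σ = a^0/0! + a^1/1! + a^2/2! = 1.0000 + 1.7260 + 1.4896 = 4.2156
a^3/(3!(1-ρ)) = 5.1421/(6 × 0.42466) = 2.0181
P₀ = 1/(4.2156 + 2.0181) = 0.1604
Lq = P₀·a^3·ρ / (3!(1-ρ)²) = 0.1604 × 5.1421 × 0.5753 / (6 × 0.1803) = 0.4386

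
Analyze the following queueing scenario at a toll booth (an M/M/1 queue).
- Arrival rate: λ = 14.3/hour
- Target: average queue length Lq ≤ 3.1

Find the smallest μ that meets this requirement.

For M/M/1: Lq = λ²/(μ(μ-λ))
Need Lq ≤ 3.1, i.e. μ(μ-λ) ≥ λ²/3.1
μ² - 14.3μ - 204.49/3.1 ≥ 0  →  μ² - 14.3μ - 65.96452 ≥ 0
Quadratic formula (positive root): μ = [λ + √(λ² + 4×65.96452)]/2
Discriminant: 204.49 + 4×65.96452 = 468.3481, √468.3481 = 21.6414
μ ≥ (14.3 + 21.6414)/2 = 17.9707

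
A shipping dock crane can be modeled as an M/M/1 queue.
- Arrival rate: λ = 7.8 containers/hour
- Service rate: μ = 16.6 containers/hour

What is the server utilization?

Server utilization: ρ = λ/μ
ρ = 7.8/16.6 = 0.4699
The server is busy 46.99% of the time.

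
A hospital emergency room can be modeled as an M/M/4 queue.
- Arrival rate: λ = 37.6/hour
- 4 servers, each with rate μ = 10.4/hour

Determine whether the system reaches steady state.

Stability requires ρ = λ/(cμ) < 1
ρ = 37.6/(4 × 10.4) = 37.6/41.60 = 0.9038
Since 0.9038 < 1, the system is STABLE.
The servers are busy 90.38% of the time.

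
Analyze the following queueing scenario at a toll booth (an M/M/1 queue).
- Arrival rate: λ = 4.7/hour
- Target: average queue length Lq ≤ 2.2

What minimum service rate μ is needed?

For M/M/1: Lq = λ²/(μ(μ-λ))
Need Lq ≤ 2.2, i.e. μ(μ-λ) ≥ λ²/2.2
μ² - 4.7μ - 22.09/2.2 ≥ 0  →  μ² - 4.7μ - 10.0409 ≥ 0
Quadratic formula (positive root): μ = [λ + √(λ² + 4×10.0409)]/2
Discriminant: 22.09 + 4×10.0409 = 62.2536, √62.2536 = 7.8901
μ ≥ (4.7 + 7.8901)/2 = 6.2950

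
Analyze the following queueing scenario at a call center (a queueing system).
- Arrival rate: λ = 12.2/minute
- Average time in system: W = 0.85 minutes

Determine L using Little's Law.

Little's Law: L = λW
L = 12.2 × 0.85 = 10.3700 calls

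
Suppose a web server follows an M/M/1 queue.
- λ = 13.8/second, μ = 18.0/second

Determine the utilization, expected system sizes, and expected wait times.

Step 1: ρ = λ/μ = 13.8/18.0 = 0.7667
Step 2: L = λ/(μ-λ) = 13.8/4.20 = 3.2857
Step 3: Lq = λ²/(μ(μ-λ)) = 190.44/(18.0×4.20) = 2.5190
Step 4: W = 1/(μ-λ) = 1/4.20 = 0.238095
Step 5: Wq = λ/(μ(μ-λ)) = 13.8/(18.0×4.20) = 0.1825
Step 6: P(0) = 1-ρ = 0.2333
Verify: L = λW = 13.8×0.238095 = 3.2857 ✔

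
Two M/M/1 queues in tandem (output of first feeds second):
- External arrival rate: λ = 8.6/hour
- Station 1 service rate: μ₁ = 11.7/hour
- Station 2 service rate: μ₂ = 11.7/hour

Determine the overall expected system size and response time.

By Jackson's theorem, each station behaves as independent M/M/1.
Station 1: ρ₁ = 8.6/11.7 = 0.7350, L₁ = ρ₁/(1-ρ₁) = λ/(μ₁-λ) = 8.6/3.10 = 2.7742
Station 2: ρ₂ = 8.6/11.7 = 0.7350, L₂ = ρ₂/(1-ρ₂) = λ/(μ₂-λ) = 8.6/3.10 = 2.7742
Total: L = L₁ + L₂ = 2.7742 + 2.7742 = 5.5484
W = L/λ = 5.5484/8.6 = 0.6452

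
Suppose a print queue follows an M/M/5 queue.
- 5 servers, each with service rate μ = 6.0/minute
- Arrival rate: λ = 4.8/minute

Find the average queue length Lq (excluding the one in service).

Traffic intensity: ρ = λ/(cμ) = 4.8/(5×6.0) = 0.1600
Since ρ = 0.1600 < 1, system is stable.
Offered load a = λ/μ = cρ = 4.8/6.0 = 0.8000
P₀ = [ Σₙ₌₀^4 aⁿ/n! + a^5/(5!(1-ρ)) ]⁻¹
Σ = a^0/0! + a^1/1! + a^2/2! + a^3/3! + a^4/4! = 1.0000 + 0.8000 + 0.3200 + 0.08533 + 0.01707 = 2.2224
a^5/(5!(1-ρ)) = 0.3277/(120 × 0.8400) = 0.003251
P₀ = 1/(2.2224 + 0.003251) = 0.4493
Lq = P₀·a^5·ρ / (5!(1-ρ)²) = 0.4493 × 0.3277 × 0.1600 / (120 × 0.7056) = 0.0002782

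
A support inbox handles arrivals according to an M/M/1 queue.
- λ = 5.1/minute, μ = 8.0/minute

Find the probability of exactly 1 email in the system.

ρ = λ/μ = 5.1/8.0 = 0.6375
P(n) = (1-ρ)ρⁿ
P(1) = (1-0.6375) × 0.6375^1
P(1) = 0.3625 × 0.6375
P(1) = 0.2311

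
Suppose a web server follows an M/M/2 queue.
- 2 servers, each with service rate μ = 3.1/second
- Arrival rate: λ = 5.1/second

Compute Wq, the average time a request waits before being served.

Traffic intensity: ρ = λ/(cμ) = 5.1/(2×3.1) = 0.8226
Since ρ = 0.8226 < 1, system is stable.
Offered load a = λ/μ = cρ = 5.1/3.1 = 1.6452
P₀ = [ Σₙ₌₀^1 aⁿ/n! + a^2/(2!(1-ρ)) ]⁻¹
Σ = a^0/0! + a^1/1! = 1.0000 + 1.6452 = 2.6452
a^2/(2!(1-ρ)) = 2.70656/(2 × 0.177419) = 7.6276
P₀ = 1/(2.64516 + 7.62757) = 0.09735
Lq = P₀·a^2·ρ / (2!(1-ρ)²) = 0.097345 × 2.7066 × 0.82258 / (2 × 0.031478) = 3.4425
Wq = Lq/λ = 3.4425/5.1 = 0.6750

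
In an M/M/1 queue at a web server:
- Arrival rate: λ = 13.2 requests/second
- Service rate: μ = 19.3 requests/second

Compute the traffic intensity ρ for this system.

Server utilization: ρ = λ/μ
ρ = 13.2/19.3 = 0.6839
The server is busy 68.39% of the time.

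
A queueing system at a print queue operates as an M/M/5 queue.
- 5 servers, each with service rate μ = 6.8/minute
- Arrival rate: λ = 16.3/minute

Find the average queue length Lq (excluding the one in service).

Traffic intensity: ρ = λ/(cμ) = 16.3/(5×6.8) = 0.4794
Since ρ = 0.4794 < 1, system is stable.
Offered load a = λ/μ = cρ = 16.3/6.8 = 2.3971
P₀ = [ Σₙ₌₀^4 aⁿ/n! + a^5/(5!(1-ρ)) ]⁻¹
Σ = a^0/0! + a^1/1! + a^2/2! + a^3/3! + a^4/4! = 1.00000 + 2.39706 + 2.87295 + 2.29554 + 1.37564 = 9.9412
a^5/(5!(1-ρ)) = 79.1395/(120 × 0.5206) = 1.2668
P₀ = 1/(9.9412 + 1.2668) = 0.08922
Lq = P₀·a^5·ρ / (5!(1-ρ)²) = 0.08922 × 79.1395 × 0.4794 / (120 × 0.2710) = 0.1041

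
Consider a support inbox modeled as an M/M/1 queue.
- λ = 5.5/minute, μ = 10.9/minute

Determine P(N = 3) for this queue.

ρ = λ/μ = 5.5/10.9 = 0.5046
P(n) = (1-ρ)ρⁿ
P(3) = (1-0.5046) × 0.5046^3
P(3) = 0.49540 × 0.12848
P(3) = 0.06365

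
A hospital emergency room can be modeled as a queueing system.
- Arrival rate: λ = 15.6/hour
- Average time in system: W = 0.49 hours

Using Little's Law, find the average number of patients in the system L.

Little's Law: L = λW
L = 15.6 × 0.49 = 7.6440 patients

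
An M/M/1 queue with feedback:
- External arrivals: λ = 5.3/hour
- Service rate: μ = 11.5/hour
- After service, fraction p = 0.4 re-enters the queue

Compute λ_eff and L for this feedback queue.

Effective arrival rate: λ_eff = λ/(1-p) = 5.3/(1-0.4) = 5.3/0.60 = 8.83333
ρ = λ_eff/μ = 8.83333/11.5 = 0.768116
L = ρ/(1-ρ) = 0.768116/(1-0.768116) = 3.3125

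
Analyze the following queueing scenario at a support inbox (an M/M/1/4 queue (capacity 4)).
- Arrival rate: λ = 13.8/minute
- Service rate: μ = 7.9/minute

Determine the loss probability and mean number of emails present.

ρ = λ/μ = 13.8/7.9 = 1.74684
P₀ = (1-ρ)/(1-ρ^(K+1)) = (1-1.74684)/(1-1.74684^5) = -0.7468/-15.2654 = 0.04892
P_K = P₀×ρ^K = 0.04892 × 1.74684^4 = 0.04892 × 9.3113 = 0.4555
Blocking probability P_4 = 0.4555 (45.55%)
L = ρ[1 - (K+1)ρ^K + Kρ^(K+1)] / [(1-ρ)(1-ρ^(K+1))]
L = 1.74684 × (1 - 5×9.3113 + 4×16.2654) / ((1 - 1.74684) × (1 - 16.2654)) = 2.9886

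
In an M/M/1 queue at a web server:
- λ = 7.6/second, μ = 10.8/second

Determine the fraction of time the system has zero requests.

ρ = λ/μ = 7.6/10.8 = 0.7037
P(0) = 1 - ρ = 1 - 0.7037 = 0.2963
The server is idle 29.63% of the time.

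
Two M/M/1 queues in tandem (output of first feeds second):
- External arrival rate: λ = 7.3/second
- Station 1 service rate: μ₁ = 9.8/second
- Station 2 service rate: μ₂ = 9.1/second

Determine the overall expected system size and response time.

By Jackson's theorem, each station behaves as independent M/M/1.
Station 1: ρ₁ = 7.3/9.8 = 0.7449, L₁ = ρ₁/(1-ρ₁) = λ/(μ₁-λ) = 7.3/2.50 = 2.9200
Station 2: ρ₂ = 7.3/9.1 = 0.8022, L₂ = ρ₂/(1-ρ₂) = λ/(μ₂-λ) = 7.3/1.80 = 4.0556
Total: L = L₁ + L₂ = 2.9200 + 4.0556 = 6.9756
W = L/λ = 6.9756/7.3 = 0.9556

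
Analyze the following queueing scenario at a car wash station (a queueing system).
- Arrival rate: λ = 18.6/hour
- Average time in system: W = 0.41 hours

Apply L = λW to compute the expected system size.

Little's Law: L = λW
L = 18.6 × 0.41 = 7.6260 cars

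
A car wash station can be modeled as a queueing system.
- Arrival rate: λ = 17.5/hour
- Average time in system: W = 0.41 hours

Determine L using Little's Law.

Little's Law: L = λW
L = 17.5 × 0.41 = 7.1750 cars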